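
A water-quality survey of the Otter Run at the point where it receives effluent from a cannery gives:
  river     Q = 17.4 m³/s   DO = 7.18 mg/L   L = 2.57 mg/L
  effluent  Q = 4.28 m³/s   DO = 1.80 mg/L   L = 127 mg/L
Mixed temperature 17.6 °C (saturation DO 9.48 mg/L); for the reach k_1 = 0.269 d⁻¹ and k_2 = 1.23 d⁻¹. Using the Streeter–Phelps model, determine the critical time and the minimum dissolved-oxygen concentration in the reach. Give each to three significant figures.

t_c ≈ 0.973 d; minimum DO ≈ 4.91 mg/L

Mixed DO = (17.4×7.18 + 4.28×1.80)/(17.4+4.28) = 132.6/21.68 = 6.118 mg/L.
Mixed L₀ = (17.4×2.57 + 4.28×127)/(21.68) = 588.3/21.68 = 27.13 mg/L.
Initial deficit D₀ = C_s − DO₀ = 9.48 − 6.118 = 3.362 mg/L.
t_c = (1/0.9610) ln[(1.23/0.269)(1 − 3.362×0.9610/(0.269×27.13))] = 1.041 × ln(2.548) = 0.9735 d.
D_c = (0.269/1.23) × 27.13 × e^(−0.269×0.9735) = 0.2187 × 27.13 × 0.7696 = 4.567 mg/L.
Minimum DO = 9.48 − 4.567 = 4.913 mg/L.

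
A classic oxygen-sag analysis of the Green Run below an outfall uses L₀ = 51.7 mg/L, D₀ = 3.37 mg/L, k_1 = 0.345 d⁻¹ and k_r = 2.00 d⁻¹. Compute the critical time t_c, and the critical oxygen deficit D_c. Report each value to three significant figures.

t_c ≈ 0.835 d; D_c ≈ 6.69 mg/L

With k_r/k_1 = 5.797 and 1 − D₀(k_r−k_1)/(k_1 L₀) = 0.6873,
t_c = ln(5.797 × 0.6873) / (2.00 − 0.345) = ln(3.984) / 1.655 = 1.382/1.655 = 0.8353 d.
L(t_c) = L₀ e^(−k_1 t_c) = 51.7 × 0.7496 = 38.76 mg/L, and at the critical point k_r D_c = k_1 L, so D_c = (0.345/2.00) × 38.76 = 6.685 mg/L.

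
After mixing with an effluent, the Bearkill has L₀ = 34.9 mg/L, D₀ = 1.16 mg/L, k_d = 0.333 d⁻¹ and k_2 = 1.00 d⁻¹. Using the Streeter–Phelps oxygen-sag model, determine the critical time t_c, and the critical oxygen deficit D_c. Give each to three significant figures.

t_c = [1/(k_2−k_d)] ln[(k_2/k_d)(1 − D₀(k_2−k_d)/(k_d L₀))]
= [1/(1.00−0.333)] ln[(1.00/0.333)(1 − 1.16×0.6670/(0.333×34.9))]
= (1/0.6670) ln[3.003 × 0.9334] = 1.499 × ln(2.803) = 1.499 × 1.031 = 1.545 d.
D_c = (k_d/k_2) L₀ e^(−k_d t_c) = (0.333/1.00) × 34.9 × e^(−0.333×1.545) = 0.3330 × 34.9 × 0.5977 = 6.947 mg/L.

t_c ≈ 1.55 d; D_c ≈ 6.95 mg/L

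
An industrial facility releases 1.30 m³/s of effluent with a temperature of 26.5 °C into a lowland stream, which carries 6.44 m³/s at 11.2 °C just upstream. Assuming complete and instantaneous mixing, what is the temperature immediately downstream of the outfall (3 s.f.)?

Flow-weighted mixing: C = (Q_r C_r + Q_w C_w)/(Q_r + Q_w)
= (6.44×11.2 + 1.30×26.5)/(6.44 + 1.30) = 106.6/7.740 = 13.77 °C.

13.8 °C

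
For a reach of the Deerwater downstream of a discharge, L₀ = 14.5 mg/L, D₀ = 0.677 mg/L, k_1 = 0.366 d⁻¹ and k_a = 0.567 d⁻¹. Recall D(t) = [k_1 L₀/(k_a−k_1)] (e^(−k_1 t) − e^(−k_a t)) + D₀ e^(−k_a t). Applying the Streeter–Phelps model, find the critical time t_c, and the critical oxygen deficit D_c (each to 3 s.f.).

With k_a/k_1 = 1.549 and 1 − D₀(k_a−k_1)/(k_1 L₀) = 0.9744,
t_c = ln(1.549 × 0.9744) / (0.567 − 0.366) = ln(1.509) / 0.2010 = 0.4118/0.2010 = 2.049 d.
L(t_c) = L₀ e^(−k_1 t_c) = 14.5 × 0.4725 = 6.851 mg/L, and at the critical point k_a D_c = k_1 L, so D_c = (0.366/0.567) × 6.851 = 4.422 mg/L.

t_c ≈ 2.05 d; D_c ≈ 4.42 mg/L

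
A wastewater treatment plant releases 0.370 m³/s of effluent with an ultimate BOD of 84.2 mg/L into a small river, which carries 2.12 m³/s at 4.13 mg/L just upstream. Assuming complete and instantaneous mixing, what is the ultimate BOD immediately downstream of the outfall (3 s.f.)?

Flow-weighted mixing: C = (Q_r C_r + Q_w C_w)/(Q_r + Q_w)
= (2.12×4.13 + 0.370×84.2)/(2.12 + 0.370) = 39.91/2.490 = 16.03 mg/L.

16.0 mg/L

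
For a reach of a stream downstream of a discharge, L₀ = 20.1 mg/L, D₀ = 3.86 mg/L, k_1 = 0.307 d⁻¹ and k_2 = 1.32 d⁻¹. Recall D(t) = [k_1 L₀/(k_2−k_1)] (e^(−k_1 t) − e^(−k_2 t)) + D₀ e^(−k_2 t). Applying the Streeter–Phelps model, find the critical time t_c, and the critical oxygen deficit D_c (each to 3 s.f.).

At the critical point dD/dt = 0, so k_1 L₀ e^(−k_1 t) = k_2 D. Substituting D(t) from the Streeter–Phelps equation and solving for t gives
t_c = ln[(k_2/k_1)(1 − D₀(k_2−k_1)/(k_1 L₀))] / (k_2−k_1).
Here k_2−k_1 = 1.013 d⁻¹ and 1 − D₀(k_2−k_1)/(k_1 L₀) = 1 − 3.86×1.013/(0.307×20.1) = 0.3663, so
t_c = ln(4.300 × 0.3663) / 1.013 = 0.4543 / 1.013 = 0.4485 d.
D_c = (k_1/k_2) L₀ e^(−k_1 t_c) = (0.307/1.32) × 20.1 × e^(−0.307×0.4485) = 0.2326 × 20.1 × 0.8714 = 4.073 mg/L.

t_c ≈ 0.448 d; D_c ≈ 4.07 mg/L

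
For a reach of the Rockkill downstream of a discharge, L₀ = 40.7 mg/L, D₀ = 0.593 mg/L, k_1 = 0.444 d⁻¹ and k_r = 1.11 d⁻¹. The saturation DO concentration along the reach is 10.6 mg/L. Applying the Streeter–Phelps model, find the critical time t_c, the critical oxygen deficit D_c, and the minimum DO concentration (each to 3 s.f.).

t_c ≈ 1.34 d; D_c ≈ 8.97 mg/L; min DO ≈ 1.63 mg/L

t_c = [1/(k_r−k_1)] ln[(k_r/k_1)(1 − D₀(k_r−k_1)/(k_1 L₀))]
= [1/(1.11−0.444)] ln[(1.11/0.444)(1 − 0.593×0.6660/(0.444×40.7))]
= (1/0.6660) ln[2.500 × 0.9781] = 1.502 × ln(2.445) = 1.502 × 0.8942 = 1.343 d.
D_c = (k_1/k_r) L₀ e^(−k_1 t_c) = (0.444/1.11) × 40.7 × e^(−0.444×1.343) = 0.4000 × 40.7 × 0.5509 = 8.969 mg/L.
Minimum DO = C_s − D_c = 10.6 − 8.969 = 1.631 mg/L.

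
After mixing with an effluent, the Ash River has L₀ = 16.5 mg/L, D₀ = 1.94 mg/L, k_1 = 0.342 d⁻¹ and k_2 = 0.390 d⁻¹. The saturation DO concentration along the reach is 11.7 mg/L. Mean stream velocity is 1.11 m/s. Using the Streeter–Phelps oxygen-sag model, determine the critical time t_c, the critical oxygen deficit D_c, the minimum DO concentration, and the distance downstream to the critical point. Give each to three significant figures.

t_c ≈ 2.39 d; D_c ≈ 6.39 mg/L; min DO ≈ 5.31 mg/L; x_c ≈ 229 km

At the critical point dD/dt = 0, so k_1 L₀ e^(−k_1 t) = k_2 D. Substituting D(t) from the Streeter–Phelps equation and solving for t gives
t_c = ln[(k_2/k_1)(1 − D₀(k_2−k_1)/(k_1 L₀))] / (k_2−k_1).
Here k_2−k_1 = 0.04800 d⁻¹ and 1 − D₀(k_2−k_1)/(k_1 L₀) = 1 − 1.94×0.04800/(0.342×16.5) = 0.9835, so
t_c = ln(1.140 × 0.9835) / 0.04800 = 0.1147 / 0.04800 = 2.390 d.
D_c = (k_1/k_2) L₀ e^(−k_1 t_c) = (0.342/0.390) × 16.5 × e^(−0.342×2.390) = 0.8769 × 16.5 × 0.4417 = 6.390 mg/L.
Minimum DO = C_s − D_c = 11.7 − 6.390 = 5.310 mg/L.
x_c = v t_c = 1.11 m/s × 2.390 d × 86400 s/d = 229200 m ≈ 229 km.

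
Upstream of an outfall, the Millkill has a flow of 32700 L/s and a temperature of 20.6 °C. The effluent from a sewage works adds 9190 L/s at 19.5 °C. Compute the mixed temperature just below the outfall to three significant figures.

Flow-weighted mixing: C = (Q_r C_r + Q_w C_w)/(Q_r + Q_w)
= (32700×20.6 + 9190×19.5)/(32700 + 9190) = 852800/41890 = 20.36 °C.

20.4 °C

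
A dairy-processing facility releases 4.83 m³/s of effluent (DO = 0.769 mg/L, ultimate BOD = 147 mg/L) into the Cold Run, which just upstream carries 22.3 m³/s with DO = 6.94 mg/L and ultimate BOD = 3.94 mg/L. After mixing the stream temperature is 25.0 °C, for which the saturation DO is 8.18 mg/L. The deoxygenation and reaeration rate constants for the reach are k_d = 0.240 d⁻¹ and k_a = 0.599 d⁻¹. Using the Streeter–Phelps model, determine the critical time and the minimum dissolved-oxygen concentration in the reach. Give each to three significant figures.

Mixed DO = (22.3×6.94 + 4.83×0.769)/(22.3+4.83) = 158.5/27.13 = 5.841 mg/L.
Mixed L₀ = (22.3×3.94 + 4.83×147)/(27.13) = 797.9/27.13 = 29.41 mg/L.
Initial deficit D₀ = C_s − DO₀ = 8.18 − 5.841 = 2.339 mg/L.
t_c = (1/0.3590) ln[(0.599/0.240)(1 − 2.339×0.3590/(0.240×29.41))] = 2.786 × ln(2.199) = 2.195 d.
D_c = (0.240/0.599) × 29.41 × e^(−0.240×2.195) = 0.4007 × 29.41 × 0.5905 = 6.958 mg/L.
Minimum DO = 8.18 − 6.958 = 1.222 mg/L.

t_c ≈ 2.19 d; minimum DO ≈ 1.22 mg/L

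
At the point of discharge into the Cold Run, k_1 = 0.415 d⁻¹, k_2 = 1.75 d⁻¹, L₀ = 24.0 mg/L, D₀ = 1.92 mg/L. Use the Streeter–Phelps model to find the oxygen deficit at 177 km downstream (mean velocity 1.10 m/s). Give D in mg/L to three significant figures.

Travel time t = x/v = 177 km / (1.10 m/s) = 177000 m / 1.10 m/s = 160900 s = 1.862 d.
k_1 L₀/(k_2−k_1) = 0.415×24.0/(1.75−0.415) = 9.960/1.335 = 7.461 mg/L.
e^(−k_1 t) = e^(−0.415×1.862) = 0.4617; e^(−k_2 t) = e^(−1.75×1.862) = 0.03842.
D = 7.461 × (0.4617 − 0.03842) + 1.92 × 0.03842 = 3.158 + 0.07377 = 3.232 mg/L.

D ≈ 3.23 mg/L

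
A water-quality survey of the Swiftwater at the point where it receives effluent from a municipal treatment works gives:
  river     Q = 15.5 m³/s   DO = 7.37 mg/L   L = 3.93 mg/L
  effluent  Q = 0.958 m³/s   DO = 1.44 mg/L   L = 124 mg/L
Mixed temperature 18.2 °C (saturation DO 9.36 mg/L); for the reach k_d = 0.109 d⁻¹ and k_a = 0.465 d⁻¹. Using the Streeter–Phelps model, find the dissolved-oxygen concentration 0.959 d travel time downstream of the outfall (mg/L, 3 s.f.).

Mixed DO = (15.5×7.37 + 0.958×1.44)/(15.5+0.958) = 115.6/16.46 = 7.025 mg/L.
Mixed L₀ = (15.5×3.93 + 0.958×124)/(16.46) = 179.7/16.46 = 10.92 mg/L.
Initial deficit D₀ = C_s − DO₀ = 9.36 − 7.025 = 2.335 mg/L.
D(0.959) = [0.109×10.92/(0.465−0.109)](e^(−0.109×0.959) − e^(−0.465×0.959)) + 2.335 e^(−0.465×0.959)
= 3.343 × (0.9007 − 0.6402) + 2.335 × 0.6402 = 2.366 mg/L.
DO = 9.36 − 2.366 = 6.994 mg/L.

DO ≈ 6.99 mg/L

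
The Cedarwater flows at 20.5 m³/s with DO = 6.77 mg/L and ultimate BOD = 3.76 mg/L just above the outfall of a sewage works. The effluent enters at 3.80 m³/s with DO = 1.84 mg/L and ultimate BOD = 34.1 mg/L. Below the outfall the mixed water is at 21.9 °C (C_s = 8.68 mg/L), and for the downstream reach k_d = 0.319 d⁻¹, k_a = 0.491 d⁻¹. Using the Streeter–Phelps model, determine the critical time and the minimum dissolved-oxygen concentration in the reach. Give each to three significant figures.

t_c ≈ 1.42 d; minimum DO ≈ 5.17 mg/L

Mixed DO = (20.5×6.77 + 3.80×1.84)/(20.5+3.80) = 145.8/24.30 = 5.999 mg/L.
Mixed L₀ = (20.5×3.76 + 3.80×34.1)/(24.30) = 206.7/24.30 = 8.505 mg/L.
Initial deficit D₀ = C_s − DO₀ = 8.68 − 5.999 = 2.681 mg/L.
t_c = (1/0.1720) ln[(0.491/0.319)(1 − 2.681×0.1720/(0.319×8.505))] = 5.814 × ln(1.278) = 1.424 d.
D_c = (0.319/0.491) × 8.505 × e^(−0.319×1.424) = 0.6497 × 8.505 × 0.6349 = 3.508 mg/L.
Minimum DO = 8.68 − 3.508 = 5.172 mg/L.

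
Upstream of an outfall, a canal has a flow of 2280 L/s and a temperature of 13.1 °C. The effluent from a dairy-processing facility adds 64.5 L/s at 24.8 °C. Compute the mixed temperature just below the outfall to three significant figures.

13.4 °C

Flow-weighted mixing: C = (Q_r C_r + Q_w C_w)/(Q_r + Q_w)
= (2280×13.1 + 64.5×24.8)/(2280 + 64.5) = 31470/2344 = 13.42 °C.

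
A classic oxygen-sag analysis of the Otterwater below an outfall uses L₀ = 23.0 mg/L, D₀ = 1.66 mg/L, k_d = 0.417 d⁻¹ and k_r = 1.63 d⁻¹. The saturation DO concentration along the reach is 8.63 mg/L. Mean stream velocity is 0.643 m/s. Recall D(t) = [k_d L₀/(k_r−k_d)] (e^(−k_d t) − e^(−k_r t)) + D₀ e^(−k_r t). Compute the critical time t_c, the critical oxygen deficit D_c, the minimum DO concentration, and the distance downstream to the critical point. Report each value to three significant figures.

t_c ≈ 0.930 d; D_c ≈ 3.99 mg/L; min DO ≈ 4.64 mg/L; x_c ≈ 51.6 km

At the critical point dD/dt = 0, so k_d L₀ e^(−k_d t) = k_r D. Substituting D(t) from the Streeter–Phelps equation and solving for t gives
t_c = ln[(k_r/k_d)(1 − D₀(k_r−k_d)/(k_d L₀))] / (k_r−k_d).
Here k_r−k_d = 1.213 d⁻¹ and 1 − D₀(k_r−k_d)/(k_d L₀) = 1 − 1.66×1.213/(0.417×23.0) = 0.7901, so
t_c = ln(3.909 × 0.7901) / 1.213 = 1.128 / 1.213 = 0.9296 d.
L(t_c) = L₀ e^(−k_d t_c) = 23.0 × 0.6787 = 15.61 mg/L, and at the critical point k_r D_c = k_d L, so D_c = (0.417/1.63) × 15.61 = 3.993 mg/L.
Minimum DO = C_s − D_c = 8.63 − 3.993 = 4.637 mg/L.
x_c = v t_c = 0.643 m/s × 0.9296 d × 86400 s/d = 51640 m ≈ 51.6 km.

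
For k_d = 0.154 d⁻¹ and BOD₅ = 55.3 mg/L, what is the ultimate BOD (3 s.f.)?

BOD₅ = L₀(1 − e^(−5k_d)) ⇒ L₀ = BOD₅ / (1 − e^(−5×0.154))
= 55.3 / (1 − 0.4630) = 55.3 / 0.5370 = 103.0 mg/L.

L₀ ≈ 103 mg/L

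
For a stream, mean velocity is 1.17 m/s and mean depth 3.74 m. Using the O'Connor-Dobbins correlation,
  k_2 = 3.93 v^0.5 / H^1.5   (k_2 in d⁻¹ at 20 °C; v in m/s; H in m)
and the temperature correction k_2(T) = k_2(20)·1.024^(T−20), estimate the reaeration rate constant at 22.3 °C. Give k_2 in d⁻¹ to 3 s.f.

k_2 ≈ 0.621 d⁻¹

k_2(20) = 3.93 × 1.17^0.5 / 3.74^1.5 = 3.93 × 1.082 / 7.233 = 0.5877 d⁻¹.
k_2(22.3) = 0.5877 × 1.024^(22.3−20) = 0.5877 × 1.056 = 0.6207 d⁻¹.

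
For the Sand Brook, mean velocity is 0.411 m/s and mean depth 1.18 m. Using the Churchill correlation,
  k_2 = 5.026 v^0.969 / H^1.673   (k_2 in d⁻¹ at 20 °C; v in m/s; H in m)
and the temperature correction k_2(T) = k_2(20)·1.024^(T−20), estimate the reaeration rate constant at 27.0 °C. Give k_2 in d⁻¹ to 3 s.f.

k_2(20) = 5.026 × 0.411^0.969 / 1.18^1.673 = 5.026 × 0.4225 / 1.319 = 1.610 d⁻¹.
k_2(27.0) = 1.610 × 1.024^(27.0−20) = 1.610 × 1.181 = 1.901 d⁻¹.

k_2 ≈ 1.90 d⁻¹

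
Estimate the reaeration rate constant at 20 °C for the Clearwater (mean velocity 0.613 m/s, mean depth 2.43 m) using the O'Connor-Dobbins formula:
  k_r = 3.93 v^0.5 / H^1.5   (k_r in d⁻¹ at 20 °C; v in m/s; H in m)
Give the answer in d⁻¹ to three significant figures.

k_r = 3.93 × 0.613^0.5 / 2.43^1.5 = 3.93 × 0.7829 / 3.788 = 0.8123 d⁻¹.

k_r ≈ 0.812 d⁻¹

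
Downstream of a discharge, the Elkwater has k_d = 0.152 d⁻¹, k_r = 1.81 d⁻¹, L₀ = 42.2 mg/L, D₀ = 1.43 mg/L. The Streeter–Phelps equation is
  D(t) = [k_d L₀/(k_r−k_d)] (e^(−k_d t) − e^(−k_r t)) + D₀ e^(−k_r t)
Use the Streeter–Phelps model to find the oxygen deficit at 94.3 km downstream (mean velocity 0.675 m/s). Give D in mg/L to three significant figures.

Travel time t = x/v = 94.3 km / (0.675 m/s) = 94300 m / 0.675 m/s = 139700 s = 1.617 d.
k_d L₀/(k_r−k_d) = 0.152×42.2/(1.81−0.152) = 6.414/1.658 = 3.869 mg/L.
e^(−k_d t) = e^(−0.152×1.617) = 0.7821; e^(−k_r t) = e^(−1.81×1.617) = 0.05358.
D = 3.869 × (0.7821 − 0.05358) + 1.43 × 0.05358 = 2.818 + 0.07661 = 2.895 mg/L.

D ≈ 2.90 mg/L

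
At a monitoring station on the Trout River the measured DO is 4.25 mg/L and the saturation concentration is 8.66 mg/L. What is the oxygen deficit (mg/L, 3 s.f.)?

D = C_s − C = 8.66 − 4.25 = 4.41 mg/L.

D ≈ 4.41 mg/L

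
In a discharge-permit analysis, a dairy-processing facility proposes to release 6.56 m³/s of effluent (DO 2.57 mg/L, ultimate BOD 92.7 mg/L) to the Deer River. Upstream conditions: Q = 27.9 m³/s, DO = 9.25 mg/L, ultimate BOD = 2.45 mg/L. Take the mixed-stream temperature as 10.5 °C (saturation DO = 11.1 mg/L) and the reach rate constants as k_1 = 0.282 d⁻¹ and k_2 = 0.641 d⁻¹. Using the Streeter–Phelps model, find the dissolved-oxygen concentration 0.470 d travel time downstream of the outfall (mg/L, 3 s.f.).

Mixed DO = (27.9×9.25 + 6.56×2.57)/(27.9+6.56) = 274.9/34.46 = 7.978 mg/L.
Mixed L₀ = (27.9×2.45 + 6.56×92.7)/(34.46) = 676.5/34.46 = 19.63 mg/L.
Initial deficit D₀ = C_s − DO₀ = 11.1 − 7.978 = 3.122 mg/L.
D(0.470) = [0.282×19.63/(0.641−0.282)](e^(−0.282×0.470) − e^(−0.641×0.470)) + 3.122 e^(−0.641×0.470)
= 15.42 × (0.8759 − 0.7399) + 3.122 × 0.7399 = 4.407 mg/L.
DO = 11.1 − 4.407 = 6.693 mg/L.

DO ≈ 6.69 mg/L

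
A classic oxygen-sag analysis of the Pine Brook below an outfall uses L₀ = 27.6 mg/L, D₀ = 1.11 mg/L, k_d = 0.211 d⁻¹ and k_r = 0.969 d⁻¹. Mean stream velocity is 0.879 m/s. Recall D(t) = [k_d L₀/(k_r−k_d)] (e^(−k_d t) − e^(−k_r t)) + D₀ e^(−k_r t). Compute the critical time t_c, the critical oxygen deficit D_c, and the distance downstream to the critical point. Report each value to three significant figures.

At the critical point dD/dt = 0, so k_d L₀ e^(−k_d t) = k_r D. Substituting D(t) from the Streeter–Phelps equation and solving for t gives
t_c = ln[(k_r/k_d)(1 − D₀(k_r−k_d)/(k_d L₀))] / (k_r−k_d).
Here k_r−k_d = 0.7580 d⁻¹ and 1 − D₀(k_r−k_d)/(k_d L₀) = 1 − 1.11×0.7580/(0.211×27.6) = 0.8555, so
t_c = ln(4.592 × 0.8555) / 0.7580 = 1.368 / 0.7580 = 1.805 d.
D_c = (k_d/k_r) L₀ e^(−k_d t_c) = (0.211/0.969) × 27.6 × e^(−0.211×1.805) = 0.2178 × 27.6 × 0.6832 = 4.106 mg/L.
x_c = v t_c = 0.879 m/s × 1.805 d × 86400 s/d = 137100 m ≈ 137 km.

t_c ≈ 1.81 d; D_c ≈ 4.11 mg/L; x_c ≈ 137 km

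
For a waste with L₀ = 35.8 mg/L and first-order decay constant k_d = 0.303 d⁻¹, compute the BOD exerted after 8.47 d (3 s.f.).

y_t = L₀(1 − e^(−k_d t)) = 35.8 × (1 − e^(−0.303×8.47))
= 35.8 × (1 − 0.07681) = 35.8 × 0.9232 = 33.05 mg/L.

y ≈ 33.1 mg/L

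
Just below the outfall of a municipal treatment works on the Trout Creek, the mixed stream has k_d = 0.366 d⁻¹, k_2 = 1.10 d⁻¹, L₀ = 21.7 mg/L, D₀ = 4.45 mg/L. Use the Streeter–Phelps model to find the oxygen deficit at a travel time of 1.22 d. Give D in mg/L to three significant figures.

k_d L₀/(k_2−k_d) = 0.366×21.7/(1.10−0.366) = 7.942/0.7340 = 10.82 mg/L.
e^(−k_d t) = e^(−0.366×1.220) = 0.6399; e^(−k_2 t) = e^(−1.10×1.220) = 0.2613.
D = 10.82 × (0.6399 − 0.2613) + 4.45 × 0.2613 = 4.096 + 1.163 = 5.259 mg/L.

D ≈ 5.26 mg/L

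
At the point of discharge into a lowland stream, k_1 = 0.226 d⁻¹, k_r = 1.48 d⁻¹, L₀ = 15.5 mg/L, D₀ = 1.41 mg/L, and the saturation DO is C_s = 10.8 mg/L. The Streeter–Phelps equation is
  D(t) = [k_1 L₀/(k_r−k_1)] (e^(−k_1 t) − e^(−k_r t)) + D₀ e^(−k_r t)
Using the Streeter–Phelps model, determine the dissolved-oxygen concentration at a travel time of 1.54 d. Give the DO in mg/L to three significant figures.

k_1 L₀/(k_r−k_1) = 0.226×15.5/(1.48−0.226) = 3.503/1.254 = 2.793 mg/L.
e^(−k_1 t) = e^(−0.226×1.540) = 0.7061; e^(−k_r t) = e^(−1.48×1.540) = 0.1024.
D = 2.793 × (0.7061 − 0.1024) + 1.41 × 0.1024 = 1.686 + 0.1443 = 1.831 mg/L.
DO = C_s − D = 10.8 − 1.831 = 8.969 mg/L.

DO ≈ 8.97 mg/L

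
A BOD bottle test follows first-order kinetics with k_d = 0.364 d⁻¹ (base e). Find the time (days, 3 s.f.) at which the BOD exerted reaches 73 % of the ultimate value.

t ≈ 3.60 d

y/L₀ = 1 − e^(−k_d t) = 0.73 ⇒ e^(−k_d t) = 0.270
t = −ln(0.270) / 0.364 = 1.309 / 0.364 = 3.597 d.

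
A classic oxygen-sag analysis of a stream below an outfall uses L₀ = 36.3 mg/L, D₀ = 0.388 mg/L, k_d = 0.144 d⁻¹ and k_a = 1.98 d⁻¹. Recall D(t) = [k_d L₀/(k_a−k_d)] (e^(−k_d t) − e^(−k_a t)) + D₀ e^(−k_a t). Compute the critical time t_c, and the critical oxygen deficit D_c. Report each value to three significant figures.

t_c ≈ 1.35 d; D_c ≈ 2.17 mg/L

With k_a/k_d = 13.75 and 1 − D₀(k_a−k_d)/(k_d L₀) = 0.8637,
t_c = ln(13.75 × 0.8637) / (1.98 − 0.144) = ln(11.88) / 1.836 = 2.475/1.836 = 1.348 d.
L(t_c) = L₀ e^(−k_d t_c) = 36.3 × 0.8236 = 29.90 mg/L, and at the critical point k_a D_c = k_d L, so D_c = (0.144/1.98) × 29.90 = 2.174 mg/L.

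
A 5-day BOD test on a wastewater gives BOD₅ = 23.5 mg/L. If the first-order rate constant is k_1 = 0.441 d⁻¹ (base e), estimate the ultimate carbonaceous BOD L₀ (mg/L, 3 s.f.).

BOD₅ = L₀(1 − e^(−5k_1)) ⇒ L₀ = BOD₅ / (1 − e^(−5×0.441))
= 23.5 / (1 − 0.1103) = 23.5 / 0.8897 = 26.41 mg/L.

L₀ ≈ 26.4 mg/L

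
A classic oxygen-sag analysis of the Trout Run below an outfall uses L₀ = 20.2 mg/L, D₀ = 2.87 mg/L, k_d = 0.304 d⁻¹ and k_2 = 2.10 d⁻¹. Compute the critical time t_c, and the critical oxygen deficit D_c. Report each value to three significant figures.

With k_2/k_d = 6.908 and 1 − D₀(k_2−k_d)/(k_d L₀) = 0.1606,
t_c = ln(6.908 × 0.1606) / (2.10 − 0.304) = ln(1.109) / 1.796 = 0.1039/1.796 = 0.05785 d.
D_c = (k_d/k_2) L₀ e^(−k_d t_c) = (0.304/2.10) × 20.2 × e^(−0.304×0.05785) = 0.1448 × 20.2 × 0.9826 = 2.873 mg/L.

t_c ≈ 0.0578 d; D_c ≈ 2.87 mg/L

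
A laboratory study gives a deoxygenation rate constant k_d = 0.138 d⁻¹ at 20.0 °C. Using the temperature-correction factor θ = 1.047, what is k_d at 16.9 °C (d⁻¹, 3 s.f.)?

k_d(T₂) = k_d(T₁) · θ^(T₂−T₁) = 0.138 × 1.047^(16.9−20.0)
= 0.138 × 1.047^-3.10 = 0.138 × 0.8673 = 0.1197 d⁻¹.

k_d ≈ 0.120 d⁻¹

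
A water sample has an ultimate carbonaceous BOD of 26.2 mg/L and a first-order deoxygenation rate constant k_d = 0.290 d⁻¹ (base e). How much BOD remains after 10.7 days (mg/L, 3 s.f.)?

L_t = L₀ e^(−k_d t) = 26.2 × e^(−0.290×10.7) = 26.2 × 0.04491 = 1.177 mg/L.

L ≈ 1.18 mg/L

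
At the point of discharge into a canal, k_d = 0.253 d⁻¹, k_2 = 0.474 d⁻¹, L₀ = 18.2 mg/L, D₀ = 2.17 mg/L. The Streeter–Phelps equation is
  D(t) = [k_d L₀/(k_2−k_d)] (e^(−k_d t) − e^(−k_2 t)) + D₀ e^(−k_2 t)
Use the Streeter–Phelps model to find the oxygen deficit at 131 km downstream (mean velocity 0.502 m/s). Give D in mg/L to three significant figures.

D ≈ 5.24 mg/L

Travel time t = x/v = 131 km / (0.502 m/s) = 131000 m / 0.502 m/s = 261000 s = 3.020 d.
k_d L₀/(k_2−k_d) = 0.253×18.2/(0.474−0.253) = 4.605/0.2210 = 20.84 mg/L.
e^(−k_d t) = e^(−0.253×3.020) = 0.4657; e^(−k_2 t) = e^(−0.474×3.020) = 0.2389.
D = 20.84 × (0.4657 − 0.2389) + 2.17 × 0.2389 = 4.726 + 0.5185 = 5.244 mg/L.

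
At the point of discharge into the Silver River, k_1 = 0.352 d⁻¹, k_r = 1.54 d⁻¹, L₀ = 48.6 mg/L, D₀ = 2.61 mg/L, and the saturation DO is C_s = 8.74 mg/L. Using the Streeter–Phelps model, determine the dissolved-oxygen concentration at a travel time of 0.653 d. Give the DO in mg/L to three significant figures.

DO ≈ 1.61 mg/L

k_1 L₀/(k_r−k_1) = 0.352×48.6/(1.54−0.352) = 17.11/1.188 = 14.40 mg/L.
e^(−k_1 t) = e^(−0.352×0.6530) = 0.7946; e^(−k_r t) = e^(−1.54×0.6530) = 0.3658.
D = 14.40 × (0.7946 − 0.3658) + 2.61 × 0.3658 = 6.175 + 0.9548 = 7.130 mg/L.
DO = C_s − D = 8.74 − 7.130 = 1.610 mg/L.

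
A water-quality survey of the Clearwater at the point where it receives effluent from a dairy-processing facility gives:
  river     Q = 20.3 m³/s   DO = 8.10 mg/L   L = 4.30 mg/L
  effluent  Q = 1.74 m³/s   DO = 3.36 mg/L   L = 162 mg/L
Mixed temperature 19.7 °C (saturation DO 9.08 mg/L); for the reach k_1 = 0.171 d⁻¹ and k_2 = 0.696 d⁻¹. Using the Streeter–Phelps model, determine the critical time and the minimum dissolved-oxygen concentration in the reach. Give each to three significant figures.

Mixed DO = (20.3×8.10 + 1.74×3.36)/(20.3+1.74) = 170.3/22.04 = 7.726 mg/L.
Mixed L₀ = (20.3×4.30 + 1.74×162)/(22.04) = 369.2/22.04 = 16.75 mg/L.
Initial deficit D₀ = C_s − DO₀ = 9.08 − 7.726 = 1.354 mg/L.
t_c = (1/0.5250) ln[(0.696/0.171)(1 − 1.354×0.5250/(0.171×16.75))] = 1.905 × ln(3.060) = 2.130 d.
D_c = (0.171/0.696) × 16.75 × e^(−0.171×2.130) = 0.2457 × 16.75 × 0.6947 = 2.859 mg/L.
Minimum DO = 9.08 − 2.859 = 6.221 mg/L.

t_c ≈ 2.13 d; minimum DO ≈ 6.22 mg/L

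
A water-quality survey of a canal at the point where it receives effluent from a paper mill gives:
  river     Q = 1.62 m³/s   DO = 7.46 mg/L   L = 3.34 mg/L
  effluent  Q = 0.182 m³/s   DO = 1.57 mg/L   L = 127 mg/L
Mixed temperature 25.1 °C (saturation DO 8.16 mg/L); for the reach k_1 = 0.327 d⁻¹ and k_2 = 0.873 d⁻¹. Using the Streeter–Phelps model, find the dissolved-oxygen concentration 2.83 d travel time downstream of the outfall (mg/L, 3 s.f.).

DO ≈ 5.09 mg/L

Mixed DO = (1.62×7.46 + 0.182×1.57)/(1.62+0.182) = 12.37/1.802 = 6.865 mg/L.
Mixed L₀ = (1.62×3.34 + 0.182×127)/(1.802) = 28.52/1.802 = 15.83 mg/L.
Initial deficit D₀ = C_s − DO₀ = 8.16 − 6.865 = 1.295 mg/L.
D(2.83) = [0.327×15.83/(0.873−0.327)](e^(−0.327×2.83) − e^(−0.873×2.83)) + 1.295 e^(−0.873×2.83)
= 9.480 × (0.3964 − 0.08453) + 1.295 × 0.08453 = 3.066 mg/L.
DO = 8.16 − 3.066 = 5.094 mg/L.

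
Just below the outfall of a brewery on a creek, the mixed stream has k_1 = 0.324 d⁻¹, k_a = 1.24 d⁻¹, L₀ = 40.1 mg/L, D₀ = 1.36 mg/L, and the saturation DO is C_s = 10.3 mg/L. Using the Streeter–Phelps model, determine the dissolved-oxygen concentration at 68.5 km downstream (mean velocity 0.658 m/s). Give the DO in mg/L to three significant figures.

Travel time t = x/v = 68.5 km / (0.658 m/s) = 68500 m / 0.658 m/s = 104100 s = 1.205 d.
k_1 L₀/(k_a−k_1) = 0.324×40.1/(1.24−0.324) = 12.99/0.9160 = 14.18 mg/L.
e^(−k_1 t) = e^(−0.324×1.205) = 0.6768; e^(−k_a t) = e^(−1.24×1.205) = 0.2245.
D = 14.18 × (0.6768 − 0.2245) + 1.36 × 0.2245 = 6.416 + 0.3053 = 6.721 mg/L.
DO = C_s − D = 10.3 − 6.721 = 3.579 mg/L.

DO ≈ 3.58 mg/L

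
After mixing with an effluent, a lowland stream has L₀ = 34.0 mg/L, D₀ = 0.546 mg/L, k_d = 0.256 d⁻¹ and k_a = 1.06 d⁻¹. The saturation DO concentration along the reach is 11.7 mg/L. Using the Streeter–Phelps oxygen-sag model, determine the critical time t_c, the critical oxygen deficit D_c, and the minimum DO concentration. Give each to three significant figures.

t_c ≈ 1.70 d; D_c ≈ 5.31 mg/L; min DO ≈ 6.39 mg/L

t_c = [1/(k_a−k_d)] ln[(k_a/k_d)(1 − D₀(k_a−k_d)/(k_d L₀))]
= [1/(1.06−0.256)] ln[(1.06/0.256)(1 − 0.546×0.8040/(0.256×34.0))]
= (1/0.8040) ln[4.141 × 0.9496] = 1.244 × ln(3.932) = 1.244 × 1.369 = 1.703 d.
L(t_c) = L₀ e^(−k_d t_c) = 34.0 × 0.6467 = 21.99 mg/L, and at the critical point k_a D_c = k_d L, so D_c = (0.256/1.06) × 21.99 = 5.310 mg/L.
Minimum DO = C_s − D_c = 11.7 − 5.310 = 6.390 mg/L.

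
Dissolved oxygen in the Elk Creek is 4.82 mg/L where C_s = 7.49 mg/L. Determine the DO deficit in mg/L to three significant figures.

D ≈ 2.67 mg/L

D = C_s − C = 7.49 − 4.82 = 2.67 mg/L.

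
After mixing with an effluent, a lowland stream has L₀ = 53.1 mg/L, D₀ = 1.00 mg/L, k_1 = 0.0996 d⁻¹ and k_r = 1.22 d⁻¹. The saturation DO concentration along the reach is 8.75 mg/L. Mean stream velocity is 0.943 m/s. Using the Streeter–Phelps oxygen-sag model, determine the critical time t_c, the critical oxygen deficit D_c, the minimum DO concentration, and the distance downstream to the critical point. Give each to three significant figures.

t_c ≈ 2.02 d; D_c ≈ 3.54 mg/L; min DO ≈ 5.21 mg/L; x_c ≈ 165 km

At the critical point dD/dt = 0, so k_1 L₀ e^(−k_1 t) = k_r D. Substituting D(t) from the Streeter–Phelps equation and solving for t gives
t_c = ln[(k_r/k_1)(1 − D₀(k_r−k_1)/(k_1 L₀))] / (k_r−k_1).
Here k_r−k_1 = 1.120 d⁻¹ and 1 − D₀(k_r−k_1)/(k_1 L₀) = 1 − 1.00×1.120/(0.0996×53.1) = 0.7882, so
t_c = ln(12.25 × 0.7882) / 1.120 = 2.267 / 1.120 = 2.024 d.
D_c = (k_1/k_r) L₀ e^(−k_1 t_c) = (0.0996/1.22) × 53.1 × e^(−0.0996×2.024) = 0.08164 × 53.1 × 0.8175 = 3.544 mg/L.
Minimum DO = C_s − D_c = 8.75 − 3.544 = 5.206 mg/L.
x_c = v t_c = 0.943 m/s × 2.024 d × 86400 s/d = 164900 m ≈ 165 km.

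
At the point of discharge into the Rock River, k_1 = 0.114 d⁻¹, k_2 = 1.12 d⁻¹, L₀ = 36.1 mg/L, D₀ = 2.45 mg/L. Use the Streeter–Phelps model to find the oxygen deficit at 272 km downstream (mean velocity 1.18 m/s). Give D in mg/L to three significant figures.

Travel time t = x/v = 272 km / (1.18 m/s) = 272000 m / 1.18 m/s = 230500 s = 2.668 d.
k_1 L₀/(k_2−k_1) = 0.114×36.1/(1.12−0.114) = 4.115/1.006 = 4.091 mg/L.
e^(−k_1 t) = e^(−0.114×2.668) = 0.7378; e^(−k_2 t) = e^(−1.12×2.668) = 0.05038.
D = 4.091 × (0.7378 − 0.05038) + 2.45 × 0.05038 = 2.812 + 0.1234 = 2.935 mg/L.

D ≈ 2.94 mg/L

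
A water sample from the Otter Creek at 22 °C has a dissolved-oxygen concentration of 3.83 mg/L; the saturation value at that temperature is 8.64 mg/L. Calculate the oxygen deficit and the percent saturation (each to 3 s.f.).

D ≈ 4.81 mg/L; 44.3 % saturation

D = C_s − C = 8.64 − 3.83 = 4.81 mg/L.
% saturation = 3.83/8.64 × 100 = 44.3 %.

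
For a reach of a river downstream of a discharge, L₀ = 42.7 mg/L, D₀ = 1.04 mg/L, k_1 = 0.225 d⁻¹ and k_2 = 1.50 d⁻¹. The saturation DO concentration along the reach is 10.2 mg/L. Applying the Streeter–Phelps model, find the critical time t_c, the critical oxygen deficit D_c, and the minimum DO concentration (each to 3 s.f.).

t_c = [1/(k_2−k_1)] ln[(k_2/k_1)(1 − D₀(k_2−k_1)/(k_1 L₀))]
= [1/(1.50−0.225)] ln[(1.50/0.225)(1 − 1.04×1.275/(0.225×42.7))]
= (1/1.275) ln[6.667 × 0.8620] = 0.7843 × ln(5.747) = 0.7843 × 1.749 = 1.371 d.
L(t_c) = L₀ e^(−k_1 t_c) = 42.7 × 0.7345 = 31.36 mg/L, and at the critical point k_2 D_c = k_1 L, so D_c = (0.225/1.50) × 31.36 = 4.704 mg/L.
Minimum DO = C_s − D_c = 10.2 − 4.704 = 5.496 mg/L.

t_c ≈ 1.37 d; D_c ≈ 4.70 mg/L; min DO ≈ 5.50 mg/L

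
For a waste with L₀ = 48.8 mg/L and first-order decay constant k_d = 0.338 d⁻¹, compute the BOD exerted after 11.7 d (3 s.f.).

y ≈ 47.9 mg/L

y_t = L₀(1 − e^(−k_d t)) = 48.8 × (1 − e^(−0.338×11.7))
= 48.8 × (1 − 0.01917) = 48.8 × 0.9808 = 47.86 mg/L.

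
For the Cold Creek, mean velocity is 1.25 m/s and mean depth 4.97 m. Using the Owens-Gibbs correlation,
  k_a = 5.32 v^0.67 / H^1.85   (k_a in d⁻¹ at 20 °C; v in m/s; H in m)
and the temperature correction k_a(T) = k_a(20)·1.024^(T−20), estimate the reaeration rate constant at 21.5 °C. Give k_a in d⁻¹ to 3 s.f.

k_a ≈ 0.330 d⁻¹

k_a(20) = 5.32 × 1.25^0.67 / 4.97^1.85 = 5.32 × 1.161 / 19.42 = 0.3181 d⁻¹.
k_a(21.5) = 0.3181 × 1.024^(21.5−20) = 0.3181 × 1.036 = 0.3296 d⁻¹.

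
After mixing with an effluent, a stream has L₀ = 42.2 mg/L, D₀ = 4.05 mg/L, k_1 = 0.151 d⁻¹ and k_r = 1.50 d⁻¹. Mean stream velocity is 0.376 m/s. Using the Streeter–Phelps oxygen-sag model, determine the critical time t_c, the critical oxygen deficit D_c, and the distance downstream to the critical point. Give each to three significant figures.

t_c ≈ 0.258 d; D_c ≈ 4.09 mg/L; x_c ≈ 8.39 km

With k_r/k_1 = 9.934 and 1 − D₀(k_r−k_1)/(k_1 L₀) = 0.1426,
t_c = ln(9.934 × 0.1426) / (1.50 − 0.151) = ln(1.417) / 1.349 = 0.3483/1.349 = 0.2582 d.
D_c = (k_1/k_r) L₀ e^(−k_1 t_c) = (0.151/1.50) × 42.2 × e^(−0.151×0.2582) = 0.1007 × 42.2 × 0.9618 = 4.086 mg/L.
x_c = v t_c = 0.376 m/s × 0.2582 d × 86400 s/d = 8388 m ≈ 8.39 km.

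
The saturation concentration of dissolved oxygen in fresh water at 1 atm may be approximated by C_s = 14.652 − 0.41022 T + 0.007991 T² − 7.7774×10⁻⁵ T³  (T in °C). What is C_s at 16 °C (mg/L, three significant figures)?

C_s = 14.652 − 0.41022×16 + 0.007991×16² − 7.7774×10⁻⁵×16³ = 9.816 mg/L.

C_s ≈ 9.82 mg/L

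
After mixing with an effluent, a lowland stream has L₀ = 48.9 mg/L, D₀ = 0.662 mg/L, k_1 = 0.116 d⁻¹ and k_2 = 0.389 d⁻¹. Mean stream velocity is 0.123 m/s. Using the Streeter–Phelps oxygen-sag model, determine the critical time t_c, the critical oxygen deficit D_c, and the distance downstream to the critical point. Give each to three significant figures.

t_c = [1/(k_2−k_1)] ln[(k_2/k_1)(1 − D₀(k_2−k_1)/(k_1 L₀))]
= [1/(0.389−0.116)] ln[(0.389/0.116)(1 − 0.662×0.2730/(0.116×48.9))]
= (1/0.2730) ln[3.353 × 0.9681] = 3.663 × ln(3.247) = 3.663 × 1.178 = 4.314 d.
D_c = (k_1/k_2) L₀ e^(−k_1 t_c) = (0.116/0.389) × 48.9 × e^(−0.116×4.314) = 0.2982 × 48.9 × 0.6063 = 8.841 mg/L.
x_c = v t_c = 0.123 m/s × 4.314 d × 86400 s/d = 45840 m ≈ 45.8 km.

t_c ≈ 4.31 d; D_c ≈ 8.84 mg/L; x_c ≈ 45.8 km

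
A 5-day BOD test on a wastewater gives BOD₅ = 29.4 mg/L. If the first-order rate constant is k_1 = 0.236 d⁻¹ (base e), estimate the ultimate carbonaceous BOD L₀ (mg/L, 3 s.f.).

BOD₅ = L₀(1 − e^(−5k_1)) ⇒ L₀ = BOD₅ / (1 − e^(−5×0.236))
= 29.4 / (1 − 0.3073) = 29.4 / 0.6927 = 42.44 mg/L.

L₀ ≈ 42.4 mg/L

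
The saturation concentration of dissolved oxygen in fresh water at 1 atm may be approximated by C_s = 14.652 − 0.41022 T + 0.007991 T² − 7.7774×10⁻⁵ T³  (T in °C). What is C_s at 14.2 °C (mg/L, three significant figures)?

C_s = 14.652 − 0.41022×14.2 + 0.007991×14.2² − 7.7774×10⁻⁵×14.2³ = 10.22 mg/L.

C_s ≈ 10.2 mg/L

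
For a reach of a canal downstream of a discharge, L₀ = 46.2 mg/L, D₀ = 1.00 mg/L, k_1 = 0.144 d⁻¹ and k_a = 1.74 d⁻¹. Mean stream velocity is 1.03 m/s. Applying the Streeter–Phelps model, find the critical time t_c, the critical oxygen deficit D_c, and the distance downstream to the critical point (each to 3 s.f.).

With k_a/k_1 = 12.08 and 1 − D₀(k_a−k_1)/(k_1 L₀) = 0.7601,
t_c = ln(12.08 × 0.7601) / (1.74 − 0.144) = ln(9.185) / 1.596 = 2.218/1.596 = 1.389 d.
L(t_c) = L₀ e^(−k_1 t_c) = 46.2 × 0.8187 = 37.82 mg/L, and at the critical point k_a D_c = k_1 L, so D_c = (0.144/1.74) × 37.82 = 3.130 mg/L.
x_c = v t_c = 1.03 m/s × 1.389 d × 86400 s/d = 123600 m ≈ 124 km.

t_c ≈ 1.39 d; D_c ≈ 3.13 mg/L; x_c ≈ 124 km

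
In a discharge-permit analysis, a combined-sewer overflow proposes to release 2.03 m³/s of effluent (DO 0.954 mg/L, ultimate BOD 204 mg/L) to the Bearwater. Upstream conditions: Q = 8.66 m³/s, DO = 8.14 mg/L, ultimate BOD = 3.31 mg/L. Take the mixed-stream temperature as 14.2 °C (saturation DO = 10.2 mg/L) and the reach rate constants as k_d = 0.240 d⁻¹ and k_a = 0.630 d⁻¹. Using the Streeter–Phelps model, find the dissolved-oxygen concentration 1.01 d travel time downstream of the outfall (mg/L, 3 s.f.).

Mixed DO = (8.66×8.14 + 2.03×0.954)/(8.66+2.03) = 72.43/10.69 = 6.775 mg/L.
Mixed L₀ = (8.66×3.31 + 2.03×204)/(10.69) = 442.8/10.69 = 41.42 mg/L.
Initial deficit D₀ = C_s − DO₀ = 10.2 − 6.775 = 3.425 mg/L.
D(1.01) = [0.240×41.42/(0.630−0.240)](e^(−0.240×1.01) − e^(−0.630×1.01)) + 3.425 e^(−0.630×1.01)
= 25.49 × (0.7847 − 0.5292) + 3.425 × 0.5292 = 8.325 mg/L.
DO = 10.2 − 8.325 = 1.875 mg/L.

DO ≈ 1.88 mg/L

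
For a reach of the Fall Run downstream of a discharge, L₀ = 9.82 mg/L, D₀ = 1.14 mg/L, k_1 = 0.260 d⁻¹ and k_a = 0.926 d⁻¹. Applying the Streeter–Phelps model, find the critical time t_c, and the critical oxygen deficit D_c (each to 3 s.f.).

t_c ≈ 1.38 d; D_c ≈ 1.93 mg/L

At the critical point dD/dt = 0, so k_1 L₀ e^(−k_1 t) = k_a D. Substituting D(t) from the Streeter–Phelps equation and solving for t gives
t_c = ln[(k_a/k_1)(1 − D₀(k_a−k_1)/(k_1 L₀))] / (k_a−k_1).
Here k_a−k_1 = 0.6660 d⁻¹ and 1 − D₀(k_a−k_1)/(k_1 L₀) = 1 − 1.14×0.6660/(0.260×9.82) = 0.7026, so
t_c = ln(3.562 × 0.7026) / 0.6660 = 0.9173 / 0.6660 = 1.377 d.
L(t_c) = L₀ e^(−k_1 t_c) = 9.82 × 0.6990 = 6.864 mg/L, and at the critical point k_a D_c = k_1 L, so D_c = (0.260/0.926) × 6.864 = 1.927 mg/L.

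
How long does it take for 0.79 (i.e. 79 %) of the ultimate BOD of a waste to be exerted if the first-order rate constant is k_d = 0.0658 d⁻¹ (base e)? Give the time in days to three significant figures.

t ≈ 23.7 d

y/L₀ = 1 − e^(−k_d t) = 0.79 ⇒ e^(−k_d t) = 0.210
t = −ln(0.210) / 0.0658 = 1.561 / 0.0658 = 23.72 d.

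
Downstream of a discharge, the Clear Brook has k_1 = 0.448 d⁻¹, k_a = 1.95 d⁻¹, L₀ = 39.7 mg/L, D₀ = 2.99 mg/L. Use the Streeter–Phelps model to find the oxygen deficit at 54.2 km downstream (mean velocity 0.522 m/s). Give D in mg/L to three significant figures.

D ≈ 6.06 mg/L

Travel time t = x/v = 54.2 km / (0.522 m/s) = 54200 m / 0.522 m/s = 103800 s = 1.202 d.
k_1 L₀/(k_a−k_1) = 0.448×39.7/(1.95−0.448) = 17.79/1.502 = 11.84 mg/L.
e^(−k_1 t) = e^(−0.448×1.202) = 0.5837; e^(−k_a t) = e^(−1.95×1.202) = 0.09600.
D = 11.84 × (0.5837 − 0.09600) + 2.99 × 0.09600 = 5.775 + 0.2870 = 6.062 mg/L.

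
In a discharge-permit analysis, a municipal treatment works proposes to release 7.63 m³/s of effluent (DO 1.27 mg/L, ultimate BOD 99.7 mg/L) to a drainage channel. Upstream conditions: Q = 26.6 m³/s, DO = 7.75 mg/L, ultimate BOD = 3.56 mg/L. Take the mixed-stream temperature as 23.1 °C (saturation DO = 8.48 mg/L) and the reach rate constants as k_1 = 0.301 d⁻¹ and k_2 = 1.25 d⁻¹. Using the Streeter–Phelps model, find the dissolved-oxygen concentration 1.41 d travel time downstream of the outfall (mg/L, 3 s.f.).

Mixed DO = (26.6×7.75 + 7.63×1.27)/(26.6+7.63) = 215.8/34.23 = 6.306 mg/L.
Mixed L₀ = (26.6×3.56 + 7.63×99.7)/(34.23) = 855.4/34.23 = 24.99 mg/L.
Initial deficit D₀ = C_s − DO₀ = 8.48 − 6.306 = 2.174 mg/L.
D(1.41) = [0.301×24.99/(1.25−0.301)](e^(−0.301×1.41) − e^(−1.25×1.41)) + 2.174 e^(−1.25×1.41)
= 7.926 × (0.6542 − 0.1716) + 2.174 × 0.1716 = 4.198 mg/L.
DO = 8.48 − 4.198 = 4.282 mg/L.

DO ≈ 4.28 mg/L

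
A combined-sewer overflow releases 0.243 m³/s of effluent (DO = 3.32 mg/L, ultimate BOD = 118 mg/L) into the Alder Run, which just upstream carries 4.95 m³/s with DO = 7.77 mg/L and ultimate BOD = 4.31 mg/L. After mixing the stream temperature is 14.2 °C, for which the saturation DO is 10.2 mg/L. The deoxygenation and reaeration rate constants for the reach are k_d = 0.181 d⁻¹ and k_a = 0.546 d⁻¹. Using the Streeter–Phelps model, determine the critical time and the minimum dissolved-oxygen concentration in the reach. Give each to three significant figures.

t_c ≈ 0.822 d; minimum DO ≈ 7.45 mg/L

Mixed DO = (4.95×7.77 + 0.243×3.32)/(4.95+0.243) = 39.27/5.193 = 7.562 mg/L.
Mixed L₀ = (4.95×4.31 + 0.243×118)/(5.193) = 50.01/5.193 = 9.630 mg/L.
Initial deficit D₀ = C_s − DO₀ = 10.2 − 7.562 = 2.638 mg/L.
t_c = (1/0.3650) ln[(0.546/0.181)(1 − 2.638×0.3650/(0.181×9.630))] = 2.740 × ln(1.350) = 0.8223 d.
D_c = (0.181/0.546) × 9.630 × e^(−0.181×0.8223) = 0.3315 × 9.630 × 0.8617 = 2.751 mg/L.
Minimum DO = 10.2 − 2.751 = 7.449 mg/L.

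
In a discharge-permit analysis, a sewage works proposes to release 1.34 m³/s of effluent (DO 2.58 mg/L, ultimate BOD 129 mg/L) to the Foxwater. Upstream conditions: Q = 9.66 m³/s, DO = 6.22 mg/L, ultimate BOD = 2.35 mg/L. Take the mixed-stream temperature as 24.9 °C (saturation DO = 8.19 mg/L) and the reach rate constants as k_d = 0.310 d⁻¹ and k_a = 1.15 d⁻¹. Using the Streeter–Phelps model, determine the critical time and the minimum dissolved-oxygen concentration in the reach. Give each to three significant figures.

Mixed DO = (9.66×6.22 + 1.34×2.58)/(9.66+1.34) = 63.54/11.00 = 5.777 mg/L.
Mixed L₀ = (9.66×2.35 + 1.34×129)/(11.00) = 195.6/11.00 = 17.78 mg/L.
Initial deficit D₀ = C_s − DO₀ = 8.19 − 5.777 = 2.413 mg/L.
t_c = (1/0.8400) ln[(1.15/0.310)(1 − 2.413×0.8400/(0.310×17.78))] = 1.190 × ln(2.345) = 1.015 d.
D_c = (0.310/1.15) × 17.78 × e^(−0.310×1.015) = 0.2696 × 17.78 × 0.7301 = 3.499 mg/L.
Minimum DO = 8.19 − 3.499 = 4.691 mg/L.

t_c ≈ 1.01 d; minimum DO ≈ 4.69 mg/L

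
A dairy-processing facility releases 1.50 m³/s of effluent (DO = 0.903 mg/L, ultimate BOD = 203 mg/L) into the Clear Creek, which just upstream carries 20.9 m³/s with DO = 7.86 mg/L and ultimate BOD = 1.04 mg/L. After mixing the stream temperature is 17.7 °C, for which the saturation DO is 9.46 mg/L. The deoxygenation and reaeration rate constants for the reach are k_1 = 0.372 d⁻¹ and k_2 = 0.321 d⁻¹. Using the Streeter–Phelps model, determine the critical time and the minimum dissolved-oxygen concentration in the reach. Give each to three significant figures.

Mixed DO = (20.9×7.86 + 1.50×0.903)/(20.9+1.50) = 165.6/22.40 = 7.394 mg/L.
Mixed L₀ = (20.9×1.04 + 1.50×203)/(22.40) = 326.2/22.40 = 14.56 mg/L.
Initial deficit D₀ = C_s − DO₀ = 9.46 − 7.394 = 2.066 mg/L.
t_c = (1/-0.05100) ln[(0.321/0.372)(1 − 2.066×-0.05100/(0.372×14.56))] = -19.61 × ln(0.8797) = 2.514 d.
D_c = (0.372/0.321) × 14.56 × e^(−0.372×2.514) = 1.159 × 14.56 × 0.3926 = 6.626 mg/L.
Minimum DO = 9.46 − 6.626 = 2.834 mg/L.

t_c ≈ 2.51 d; minimum DO ≈ 2.83 mg/L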